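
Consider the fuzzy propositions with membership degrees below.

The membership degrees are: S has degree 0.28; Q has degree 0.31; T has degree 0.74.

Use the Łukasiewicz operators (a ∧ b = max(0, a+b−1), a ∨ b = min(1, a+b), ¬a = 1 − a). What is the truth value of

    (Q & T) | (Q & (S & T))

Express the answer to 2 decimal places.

0.05

Q & T = max(0, a+b−1) on (0.31, 0.74) = 0.05
S & T = max(0, a+b−1) on (0.28, 0.74) = 0.02
Q & (S & T) = max(0, a+b−1) on (0.31, 0.02) = 0.00
(Q & T) | (Q & (S & T)) = min(1, a+b) on (0.05, 0.00) = 0.05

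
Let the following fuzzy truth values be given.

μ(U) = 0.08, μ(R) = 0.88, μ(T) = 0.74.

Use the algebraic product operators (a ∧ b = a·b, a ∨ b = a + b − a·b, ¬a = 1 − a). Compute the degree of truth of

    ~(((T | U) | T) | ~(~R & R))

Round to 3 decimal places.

T | U = a + b − a·b on (0.7400, 0.0800) = 0.7608
(T | U) | T = a + b − a·b on (0.7608, 0.7400) = 0.9378
~R = 1 − 0.8800 = 0.1200
~R & R = a·b on (0.1200, 0.8800) = 0.1056
~(~R & R) = 1 − 0.1056 = 0.8944
((T | U) | T) | ~(~R & R) = a + b − a·b on (0.9378, 0.8944) = 0.9934
~(((T | U) | T) | ~(~R & R)) = 1 − 0.9934 = 0.0066

0.007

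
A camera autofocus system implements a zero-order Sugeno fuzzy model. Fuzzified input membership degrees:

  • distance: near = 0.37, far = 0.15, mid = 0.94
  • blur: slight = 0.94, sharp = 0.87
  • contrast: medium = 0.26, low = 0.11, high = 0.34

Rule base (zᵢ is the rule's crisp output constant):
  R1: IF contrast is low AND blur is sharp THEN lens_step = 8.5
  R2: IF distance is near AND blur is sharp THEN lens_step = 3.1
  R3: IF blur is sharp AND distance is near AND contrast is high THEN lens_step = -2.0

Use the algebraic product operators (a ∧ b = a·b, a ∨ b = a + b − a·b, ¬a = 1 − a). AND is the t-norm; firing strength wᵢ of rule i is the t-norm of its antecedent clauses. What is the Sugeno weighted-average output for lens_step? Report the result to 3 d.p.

R1 (z=8.5): low=0.11, sharp=0.87; AND[a·b] → w = 0.0957
R2 (z=3.1): near=0.37, sharp=0.87; AND[a·b] → w = 0.3219
R3 (z=-2.0): sharp=0.87, near=0.37, high=0.34; AND[a·b] → w = 0.1094
Weighted average = (0.0957·8.5 + 0.3219·3.1 + 0.1094·-2.0) / (0.0957 + 0.3219 + 0.1094)
  = 1.5924 / 0.5270 = 3.021

3.021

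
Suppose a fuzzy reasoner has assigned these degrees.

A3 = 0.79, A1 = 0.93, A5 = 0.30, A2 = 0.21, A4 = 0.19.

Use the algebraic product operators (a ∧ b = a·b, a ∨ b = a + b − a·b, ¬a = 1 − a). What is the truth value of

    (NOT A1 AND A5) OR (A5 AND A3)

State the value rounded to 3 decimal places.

NOT A1 = 1 − 0.9300 = 0.0700
NOT A1 AND A5 = a·b on (0.0700, 0.3000) = 0.0210
A5 AND A3 = a·b on (0.3000, 0.7900) = 0.2370
(NOT A1 AND A5) OR (A5 AND A3) = a + b − a·b on (0.0210, 0.2370) = 0.2530

0.253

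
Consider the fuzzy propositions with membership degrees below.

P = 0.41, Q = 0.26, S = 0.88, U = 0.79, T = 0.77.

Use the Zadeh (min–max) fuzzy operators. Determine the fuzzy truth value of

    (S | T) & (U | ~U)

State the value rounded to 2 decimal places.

0.79

S | T = max(a, b) on (0.88, 0.77) = 0.88
~U = 1 − 0.79 = 0.21
U | ~U = max(a, b) on (0.79, 0.21) = 0.79
(S | T) & (U | ~U) = min(a, b) on (0.88, 0.79) = 0.79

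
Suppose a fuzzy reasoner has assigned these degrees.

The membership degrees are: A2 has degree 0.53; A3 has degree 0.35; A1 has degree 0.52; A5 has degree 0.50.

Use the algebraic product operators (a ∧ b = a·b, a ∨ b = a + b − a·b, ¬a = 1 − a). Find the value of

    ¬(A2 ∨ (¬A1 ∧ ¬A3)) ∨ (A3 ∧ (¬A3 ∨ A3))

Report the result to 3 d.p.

0.506

¬A1 = 1 − 0.5200 = 0.4800
¬A3 = 1 − 0.3500 = 0.6500
¬A1 ∧ ¬A3 = a·b on (0.4800, 0.6500) = 0.3120
A2 ∨ (¬A1 ∧ ¬A3) = a + b − a·b on (0.5300, 0.3120) = 0.6766
¬(A2 ∨ (¬A1 ∧ ¬A3)) = 1 − 0.6766 = 0.3234
¬A3 = 1 − 0.3500 = 0.6500
¬A3 ∨ A3 = a + b − a·b on (0.6500, 0.3500) = 0.7725
A3 ∧ (¬A3 ∨ A3) = a·b on (0.3500, 0.7725) = 0.2704
¬(A2 ∨ (¬A1 ∧ ¬A3)) ∨ (A3 ∧ (¬A3 ∨ A3)) = a + b − a·b on (0.3234, 0.2704) = 0.5063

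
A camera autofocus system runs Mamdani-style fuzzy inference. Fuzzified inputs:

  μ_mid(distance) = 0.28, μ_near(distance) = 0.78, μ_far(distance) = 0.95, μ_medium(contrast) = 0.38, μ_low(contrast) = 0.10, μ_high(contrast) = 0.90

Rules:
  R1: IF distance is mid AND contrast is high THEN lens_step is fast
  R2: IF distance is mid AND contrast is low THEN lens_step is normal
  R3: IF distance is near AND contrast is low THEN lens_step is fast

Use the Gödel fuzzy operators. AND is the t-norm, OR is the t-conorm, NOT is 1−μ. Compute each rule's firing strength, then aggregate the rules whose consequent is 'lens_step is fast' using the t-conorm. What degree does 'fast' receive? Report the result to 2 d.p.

R1: mid=0.28, high=0.90; AND[min(a, b)] → w = 0.28
R2: mid=0.28, low=0.10; AND[min(a, b)] → w = 0.10
R3: near=0.78, low=0.10; AND[min(a, b)] → w = 0.10
Rules with consequent 'fast': {R1, R3} → strengths 0.28, 0.10
Aggregate via t-conorm [max(a, b)]: 0.28

0.28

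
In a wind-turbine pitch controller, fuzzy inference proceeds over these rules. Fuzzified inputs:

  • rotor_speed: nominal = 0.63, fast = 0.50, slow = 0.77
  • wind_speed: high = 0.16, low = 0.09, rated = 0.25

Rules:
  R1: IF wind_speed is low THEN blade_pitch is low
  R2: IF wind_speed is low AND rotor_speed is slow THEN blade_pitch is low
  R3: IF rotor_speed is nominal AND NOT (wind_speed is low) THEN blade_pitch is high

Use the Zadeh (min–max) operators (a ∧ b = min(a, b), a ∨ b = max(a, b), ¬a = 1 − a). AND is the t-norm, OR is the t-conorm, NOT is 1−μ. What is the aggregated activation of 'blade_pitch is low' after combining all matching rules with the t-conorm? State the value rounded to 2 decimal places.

0.09

R1: low=0.09 → w = 0.09
R2: low=0.09, slow=0.77; AND[min(a, b)] → w = 0.09
R3: nominal=0.63, ¬low=1−0.09=0.91; AND[min(a, b)] → w = 0.63
Rules with consequent 'low': {R1, R2} → strengths 0.09, 0.09
Aggregate via t-conorm [max(a, b)]: 0.09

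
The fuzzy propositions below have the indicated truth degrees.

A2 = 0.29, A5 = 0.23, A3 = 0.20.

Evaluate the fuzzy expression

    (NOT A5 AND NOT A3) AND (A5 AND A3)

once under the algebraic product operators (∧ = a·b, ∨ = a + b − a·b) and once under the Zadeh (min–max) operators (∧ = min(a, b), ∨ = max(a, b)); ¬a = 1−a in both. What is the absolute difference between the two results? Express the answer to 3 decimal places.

0.172

Under algebraic product:
  NOT A5 = 1 − 0.2300 = 0.7700
  NOT A3 = 1 − 0.2000 = 0.8000
  NOT A5 AND NOT A3 = a·b on (0.7700, 0.8000) = 0.6160
  A5 AND A3 = a·b on (0.2300, 0.2000) = 0.0460
  (NOT A5 AND NOT A3) AND (A5 AND A3) = a·b on (0.6160, 0.0460) = 0.0283
  → value = 0.0283
Under Zadeh (min–max):
  NOT A5 = 1 − 0.23 = 0.77
  NOT A3 = 1 − 0.20 = 0.80
  NOT A5 AND NOT A3 = min(a, b) on (0.77, 0.80) = 0.77
  A5 AND A3 = min(a, b) on (0.23, 0.20) = 0.20
  (NOT A5 AND NOT A3) AND (A5 AND A3) = min(a, b) on (0.77, 0.20) = 0.20
  → value = 0.2000
|0.0283 − 0.2000| = 0.172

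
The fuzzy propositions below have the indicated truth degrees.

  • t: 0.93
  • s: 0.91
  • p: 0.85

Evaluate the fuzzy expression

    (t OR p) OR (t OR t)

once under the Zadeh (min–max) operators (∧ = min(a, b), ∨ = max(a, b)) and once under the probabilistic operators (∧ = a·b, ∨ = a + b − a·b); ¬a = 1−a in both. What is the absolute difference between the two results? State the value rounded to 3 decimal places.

Under Zadeh (min–max):
  t OR p = max(a, b) on (0.93, 0.85) = 0.93
  t OR t = max(a, b) on (0.93, 0.93) = 0.93
  (t OR p) OR (t OR t) = max(a, b) on (0.93, 0.93) = 0.93
  → value = 0.9300
Under probabilistic:
  t OR p = a + b − a·b on (0.9300, 0.8500) = 0.9895
  t OR t = a + b − a·b on (0.9300, 0.9300) = 0.9951
  (t OR p) OR (t OR t) = a + b − a·b on (0.9895, 0.9951) = 0.9999
  → value = 0.9999
|0.9300 − 0.9999| = 0.070

0.070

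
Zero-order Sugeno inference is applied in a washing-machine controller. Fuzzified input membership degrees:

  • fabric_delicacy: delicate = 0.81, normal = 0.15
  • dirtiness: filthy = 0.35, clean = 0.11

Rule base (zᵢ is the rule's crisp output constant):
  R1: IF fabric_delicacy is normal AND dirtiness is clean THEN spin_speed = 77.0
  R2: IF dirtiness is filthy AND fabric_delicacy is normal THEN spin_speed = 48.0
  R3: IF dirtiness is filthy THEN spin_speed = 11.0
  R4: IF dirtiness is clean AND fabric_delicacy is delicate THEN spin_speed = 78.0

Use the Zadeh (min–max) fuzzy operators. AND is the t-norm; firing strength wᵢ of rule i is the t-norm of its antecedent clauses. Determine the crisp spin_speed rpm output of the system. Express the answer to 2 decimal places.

39.03

R1 (z=77.0): normal=0.15, clean=0.11; AND[min(a, b)] → w = 0.11
R2 (z=48.0): filthy=0.35, normal=0.15; AND[min(a, b)] → w = 0.15
R3 (z=11.0): filthy=0.35 → w = 0.35
R4 (z=78.0): clean=0.11, delicate=0.81; AND[min(a, b)] → w = 0.11
Weighted average = (0.11·77.0 + 0.15·48.0 + 0.35·11.0 + 0.11·78.0) / (0.11 + 0.15 + 0.35 + 0.11)
  = 28.1000 / 0.7200 = 39.03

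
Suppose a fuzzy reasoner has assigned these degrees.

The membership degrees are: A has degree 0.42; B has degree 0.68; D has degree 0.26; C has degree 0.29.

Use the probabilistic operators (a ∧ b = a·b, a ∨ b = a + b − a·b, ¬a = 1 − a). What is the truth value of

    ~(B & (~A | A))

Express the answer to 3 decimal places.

0.486

~A = 1 − 0.4200 = 0.5800
~A | A = a + b − a·b on (0.5800, 0.4200) = 0.7564
B & (~A | A) = a·b on (0.6800, 0.7564) = 0.5144
~(B & (~A | A)) = 1 − 0.5144 = 0.4856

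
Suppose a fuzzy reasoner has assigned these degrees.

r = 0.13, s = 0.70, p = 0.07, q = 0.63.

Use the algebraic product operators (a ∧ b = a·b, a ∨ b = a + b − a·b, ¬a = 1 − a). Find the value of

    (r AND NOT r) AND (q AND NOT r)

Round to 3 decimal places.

NOT r = 1 − 0.1300 = 0.8700
r AND NOT r = a·b on (0.1300, 0.8700) = 0.1131
NOT r = 1 − 0.1300 = 0.8700
q AND NOT r = a·b on (0.6300, 0.8700) = 0.5481
(r AND NOT r) AND (q AND NOT r) = a·b on (0.1131, 0.5481) = 0.0620

0.062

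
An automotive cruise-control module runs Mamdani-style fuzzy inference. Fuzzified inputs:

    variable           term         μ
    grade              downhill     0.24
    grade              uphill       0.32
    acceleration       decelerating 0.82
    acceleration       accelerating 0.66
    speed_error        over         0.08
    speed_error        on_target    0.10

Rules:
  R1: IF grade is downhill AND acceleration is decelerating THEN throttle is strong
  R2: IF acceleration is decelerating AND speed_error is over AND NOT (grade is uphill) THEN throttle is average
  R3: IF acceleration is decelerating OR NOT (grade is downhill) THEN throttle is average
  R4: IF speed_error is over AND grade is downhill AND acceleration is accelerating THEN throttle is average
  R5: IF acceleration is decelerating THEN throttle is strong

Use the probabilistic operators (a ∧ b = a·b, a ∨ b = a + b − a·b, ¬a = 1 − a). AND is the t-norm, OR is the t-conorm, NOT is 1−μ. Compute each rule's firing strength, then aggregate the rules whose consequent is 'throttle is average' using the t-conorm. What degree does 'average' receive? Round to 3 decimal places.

0.959

R1: downhill=0.24, decelerating=0.82; AND[a·b] → w = 0.1968
R2: decelerating=0.82, over=0.08, ¬uphill=1−0.32=0.68; AND[a·b] → w = 0.0446
R3: decelerating=0.82, ¬downhill=1−0.24=0.76; OR[a + b − a·b] → w = 0.9568
R4: over=0.08, downhill=0.24, accelerating=0.66; AND[a·b] → w = 0.0127
R5: decelerating=0.82 → w = 0.8200
Rules with consequent 'average': {R2, R3, R4} → strengths 0.0446, 0.9568, 0.0127
Aggregate via t-conorm [a + b − a·b]: 0.9593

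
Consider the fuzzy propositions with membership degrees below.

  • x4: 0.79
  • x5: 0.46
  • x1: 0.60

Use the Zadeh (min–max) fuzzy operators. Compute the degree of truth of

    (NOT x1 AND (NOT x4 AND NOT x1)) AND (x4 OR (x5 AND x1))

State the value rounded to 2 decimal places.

0.21

NOT x1 = 1 − 0.60 = 0.40
NOT x4 = 1 − 0.79 = 0.21
NOT x1 = 1 − 0.60 = 0.40
NOT x4 AND NOT x1 = min(a, b) on (0.21, 0.40) = 0.21
NOT x1 AND (NOT x4 AND NOT x1) = min(a, b) on (0.40, 0.21) = 0.21
x5 AND x1 = min(a, b) on (0.46, 0.60) = 0.46
x4 OR (x5 AND x1) = max(a, b) on (0.79, 0.46) = 0.79
(NOT x1 AND (NOT x4 AND NOT x1)) AND (x4 OR (x5 AND x1)) = min(a, b) on (0.21, 0.79) = 0.21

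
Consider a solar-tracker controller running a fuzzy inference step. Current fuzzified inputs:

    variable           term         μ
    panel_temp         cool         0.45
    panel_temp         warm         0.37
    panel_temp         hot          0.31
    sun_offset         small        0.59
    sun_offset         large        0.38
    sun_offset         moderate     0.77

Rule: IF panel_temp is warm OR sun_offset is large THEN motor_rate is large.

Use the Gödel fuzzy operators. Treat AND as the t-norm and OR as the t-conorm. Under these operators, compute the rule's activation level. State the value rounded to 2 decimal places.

0.38

firing strength: warm=0.37, large=0.38; OR[max(a, b)] → w = 0.38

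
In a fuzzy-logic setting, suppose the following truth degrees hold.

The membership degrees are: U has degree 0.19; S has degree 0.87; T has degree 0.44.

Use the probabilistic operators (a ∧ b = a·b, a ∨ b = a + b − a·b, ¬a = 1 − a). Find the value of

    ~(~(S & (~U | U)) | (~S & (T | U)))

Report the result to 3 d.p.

~U = 1 − 0.1900 = 0.8100
~U | U = a + b − a·b on (0.8100, 0.1900) = 0.8461
S & (~U | U) = a·b on (0.8700, 0.8461) = 0.7361
~(S & (~U | U)) = 1 − 0.7361 = 0.2639
~S = 1 − 0.8700 = 0.1300
T | U = a + b − a·b on (0.4400, 0.1900) = 0.5464
~S & (T | U) = a·b on (0.1300, 0.5464) = 0.0710
~(S & (~U | U)) | (~S & (T | U)) = a + b − a·b on (0.2639, 0.0710) = 0.3162
~(~(S & (~U | U)) | (~S & (T | U))) = 1 − 0.3162 = 0.6838

0.684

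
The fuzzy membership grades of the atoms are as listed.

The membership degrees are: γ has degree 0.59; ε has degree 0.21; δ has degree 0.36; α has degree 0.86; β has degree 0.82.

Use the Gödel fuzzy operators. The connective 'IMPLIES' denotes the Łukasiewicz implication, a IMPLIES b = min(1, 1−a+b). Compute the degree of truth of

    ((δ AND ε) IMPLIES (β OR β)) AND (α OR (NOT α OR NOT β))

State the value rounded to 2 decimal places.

δ AND ε = min(a, b) on (0.36, 0.21) = 0.21
β OR β = max(a, b) on (0.82, 0.82) = 0.82
(δ AND ε) IMPLIES (β OR β)  [Łukasiewicz: min(1, 1−a+b)] with a=0.21, b=0.82 → 1.00
NOT α = 1 − 0.86 = 0.14
NOT β = 1 − 0.82 = 0.18
NOT α OR NOT β = max(a, b) on (0.14, 0.18) = 0.18
α OR (NOT α OR NOT β) = max(a, b) on (0.86, 0.18) = 0.86
((δ AND ε) IMPLIES (β OR β)) AND (α OR (NOT α OR NOT β)) = min(a, b) on (1.00, 0.86) = 0.86

0.86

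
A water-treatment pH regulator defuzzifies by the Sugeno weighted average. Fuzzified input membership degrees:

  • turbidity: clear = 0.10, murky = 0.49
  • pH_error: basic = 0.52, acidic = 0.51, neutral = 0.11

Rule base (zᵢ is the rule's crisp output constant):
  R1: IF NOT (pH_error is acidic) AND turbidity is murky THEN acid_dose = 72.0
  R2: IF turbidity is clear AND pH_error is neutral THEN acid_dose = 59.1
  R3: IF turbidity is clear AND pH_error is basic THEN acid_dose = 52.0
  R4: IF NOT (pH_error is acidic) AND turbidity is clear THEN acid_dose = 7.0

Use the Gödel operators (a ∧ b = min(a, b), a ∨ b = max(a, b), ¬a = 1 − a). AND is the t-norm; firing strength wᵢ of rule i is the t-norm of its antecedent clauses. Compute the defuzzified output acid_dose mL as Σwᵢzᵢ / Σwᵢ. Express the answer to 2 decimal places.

R1 (z=72.0): ¬acidic=1−0.51=0.49, murky=0.49; AND[min(a, b)] → w = 0.49
R2 (z=59.1): clear=0.10, neutral=0.11; AND[min(a, b)] → w = 0.10
R3 (z=52.0): clear=0.10, basic=0.52; AND[min(a, b)] → w = 0.10
R4 (z=7.0): ¬acidic=1−0.51=0.49, clear=0.10; AND[min(a, b)] → w = 0.10
Weighted average = (0.49·72.0 + 0.10·59.1 + 0.10·52.0 + 0.10·7.0) / (0.49 + 0.10 + 0.10 + 0.10)
  = 47.0900 / 0.7900 = 59.61

59.61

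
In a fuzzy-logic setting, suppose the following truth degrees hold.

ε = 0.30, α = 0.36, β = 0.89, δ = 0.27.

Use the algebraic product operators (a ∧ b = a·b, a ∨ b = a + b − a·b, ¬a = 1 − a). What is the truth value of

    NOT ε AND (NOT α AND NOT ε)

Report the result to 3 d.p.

NOT ε = 1 − 0.3000 = 0.7000
NOT α = 1 − 0.3600 = 0.6400
NOT ε = 1 − 0.3000 = 0.7000
NOT α AND NOT ε = a·b on (0.6400, 0.7000) = 0.4480
NOT ε AND (NOT α AND NOT ε) = a·b on (0.7000, 0.4480) = 0.3136

0.314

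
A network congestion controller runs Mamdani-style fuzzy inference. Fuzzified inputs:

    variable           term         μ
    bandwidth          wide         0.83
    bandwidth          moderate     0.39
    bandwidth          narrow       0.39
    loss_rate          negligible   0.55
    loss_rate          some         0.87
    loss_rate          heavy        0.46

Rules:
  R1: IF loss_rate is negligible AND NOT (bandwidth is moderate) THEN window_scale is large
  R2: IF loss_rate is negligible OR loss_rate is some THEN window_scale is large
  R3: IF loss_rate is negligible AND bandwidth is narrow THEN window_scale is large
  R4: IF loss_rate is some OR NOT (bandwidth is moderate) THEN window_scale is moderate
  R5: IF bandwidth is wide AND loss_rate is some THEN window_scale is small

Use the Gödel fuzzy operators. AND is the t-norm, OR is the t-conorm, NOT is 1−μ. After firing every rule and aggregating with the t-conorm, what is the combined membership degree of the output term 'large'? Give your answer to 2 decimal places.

R1: negligible=0.55, ¬moderate=1−0.39=0.61; AND[min(a, b)] → w = 0.55
R2: negligible=0.55, some=0.87; OR[max(a, b)] → w = 0.87
R3: negligible=0.55, narrow=0.39; AND[min(a, b)] → w = 0.39
R4: some=0.87, ¬moderate=1−0.39=0.61; OR[max(a, b)] → w = 0.87
R5: wide=0.83, some=0.87; AND[min(a, b)] → w = 0.83
Rules with consequent 'large': {R1, R2, R3} → strengths 0.55, 0.87, 0.39
Aggregate via t-conorm [max(a, b)]: 0.87

0.87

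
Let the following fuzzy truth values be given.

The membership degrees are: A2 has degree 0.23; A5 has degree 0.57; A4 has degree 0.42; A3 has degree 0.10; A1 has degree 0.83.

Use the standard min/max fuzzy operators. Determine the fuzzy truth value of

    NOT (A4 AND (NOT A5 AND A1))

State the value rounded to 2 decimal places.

NOT A5 = 1 − 0.57 = 0.43
NOT A5 AND A1 = min(a, b) on (0.43, 0.83) = 0.43
A4 AND (NOT A5 AND A1) = min(a, b) on (0.42, 0.43) = 0.42
NOT (A4 AND (NOT A5 AND A1)) = 1 − 0.42 = 0.58

0.58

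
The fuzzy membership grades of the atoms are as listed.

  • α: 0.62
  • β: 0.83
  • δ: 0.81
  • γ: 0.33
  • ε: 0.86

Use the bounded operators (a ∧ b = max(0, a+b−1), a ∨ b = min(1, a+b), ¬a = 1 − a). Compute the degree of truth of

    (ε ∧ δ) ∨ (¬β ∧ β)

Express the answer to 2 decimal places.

ε ∧ δ = max(0, a+b−1) on (0.86, 0.81) = 0.67
¬β = 1 − 0.83 = 0.17
¬β ∧ β = max(0, a+b−1) on (0.17, 0.83) = 0.00
(ε ∧ δ) ∨ (¬β ∧ β) = min(1, a+b) on (0.67, 0.00) = 0.67

0.67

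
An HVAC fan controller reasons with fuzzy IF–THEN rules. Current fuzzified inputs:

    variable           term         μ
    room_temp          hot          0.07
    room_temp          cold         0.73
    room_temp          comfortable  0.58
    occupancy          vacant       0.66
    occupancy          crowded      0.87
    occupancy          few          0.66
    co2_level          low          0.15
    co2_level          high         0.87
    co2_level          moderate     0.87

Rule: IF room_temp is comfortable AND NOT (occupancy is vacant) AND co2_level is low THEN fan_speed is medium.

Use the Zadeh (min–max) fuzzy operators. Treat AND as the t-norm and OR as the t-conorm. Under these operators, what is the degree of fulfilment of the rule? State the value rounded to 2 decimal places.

0.15

firing strength: comfortable=0.58, ¬vacant=1−0.66=0.34, low=0.15; AND[min(a, b)] → w = 0.15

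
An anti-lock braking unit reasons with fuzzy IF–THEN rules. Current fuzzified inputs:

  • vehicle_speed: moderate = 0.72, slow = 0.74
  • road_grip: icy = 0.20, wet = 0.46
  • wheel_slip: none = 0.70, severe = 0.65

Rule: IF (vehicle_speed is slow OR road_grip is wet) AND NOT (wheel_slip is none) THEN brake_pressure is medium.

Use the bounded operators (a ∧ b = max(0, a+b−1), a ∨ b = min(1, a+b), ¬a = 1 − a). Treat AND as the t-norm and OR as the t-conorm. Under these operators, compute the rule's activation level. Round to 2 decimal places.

firing strength: (slow=0.74 OR wet=0.46) = 1.00; AND[max(0, a+b−1)] with ¬none=1−0.70=0.30 → w = 0.30

0.30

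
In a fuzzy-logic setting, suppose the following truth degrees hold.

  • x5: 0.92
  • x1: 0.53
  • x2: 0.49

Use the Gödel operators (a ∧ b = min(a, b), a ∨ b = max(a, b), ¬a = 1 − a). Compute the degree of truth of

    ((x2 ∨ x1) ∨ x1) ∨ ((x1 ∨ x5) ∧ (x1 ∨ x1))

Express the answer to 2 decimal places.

x2 ∨ x1 = max(a, b) on (0.49, 0.53) = 0.53
(x2 ∨ x1) ∨ x1 = max(a, b) on (0.53, 0.53) = 0.53
x1 ∨ x5 = max(a, b) on (0.53, 0.92) = 0.92
x1 ∨ x1 = max(a, b) on (0.53, 0.53) = 0.53
(x1 ∨ x5) ∧ (x1 ∨ x1) = min(a, b) on (0.92, 0.53) = 0.53
((x2 ∨ x1) ∨ x1) ∨ ((x1 ∨ x5) ∧ (x1 ∨ x1)) = max(a, b) on (0.53, 0.53) = 0.53

0.53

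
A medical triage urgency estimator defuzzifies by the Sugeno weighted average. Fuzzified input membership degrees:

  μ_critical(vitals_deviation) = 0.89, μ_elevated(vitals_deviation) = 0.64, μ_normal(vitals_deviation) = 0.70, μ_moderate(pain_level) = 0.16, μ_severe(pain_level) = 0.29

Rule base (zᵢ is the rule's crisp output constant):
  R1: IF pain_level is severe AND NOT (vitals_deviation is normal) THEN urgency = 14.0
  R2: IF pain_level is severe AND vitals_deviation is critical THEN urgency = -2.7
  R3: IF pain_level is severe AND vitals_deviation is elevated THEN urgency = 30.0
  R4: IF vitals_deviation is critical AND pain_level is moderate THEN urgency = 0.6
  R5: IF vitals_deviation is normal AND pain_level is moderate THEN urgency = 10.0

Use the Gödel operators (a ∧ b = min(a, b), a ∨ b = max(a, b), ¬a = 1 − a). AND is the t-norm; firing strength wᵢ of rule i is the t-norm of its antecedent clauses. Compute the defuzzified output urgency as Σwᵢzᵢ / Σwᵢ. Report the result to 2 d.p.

11.49

R1 (z=14.0): severe=0.29, ¬normal=1−0.70=0.30; AND[min(a, b)] → w = 0.29
R2 (z=-2.7): severe=0.29, critical=0.89; AND[min(a, b)] → w = 0.29
R3 (z=30.0): severe=0.29, elevated=0.64; AND[min(a, b)] → w = 0.29
R4 (z=0.6): critical=0.89, moderate=0.16; AND[min(a, b)] → w = 0.16
R5 (z=10.0): normal=0.70, moderate=0.16; AND[min(a, b)] → w = 0.16
Weighted average = (0.29·14.0 + 0.29·-2.7 + 0.29·30.0 + 0.16·0.6 + 0.16·10.0) / (0.29 + 0.29 + 0.29 + 0.16 + 0.16)
  = 13.6730 / 1.1900 = 11.49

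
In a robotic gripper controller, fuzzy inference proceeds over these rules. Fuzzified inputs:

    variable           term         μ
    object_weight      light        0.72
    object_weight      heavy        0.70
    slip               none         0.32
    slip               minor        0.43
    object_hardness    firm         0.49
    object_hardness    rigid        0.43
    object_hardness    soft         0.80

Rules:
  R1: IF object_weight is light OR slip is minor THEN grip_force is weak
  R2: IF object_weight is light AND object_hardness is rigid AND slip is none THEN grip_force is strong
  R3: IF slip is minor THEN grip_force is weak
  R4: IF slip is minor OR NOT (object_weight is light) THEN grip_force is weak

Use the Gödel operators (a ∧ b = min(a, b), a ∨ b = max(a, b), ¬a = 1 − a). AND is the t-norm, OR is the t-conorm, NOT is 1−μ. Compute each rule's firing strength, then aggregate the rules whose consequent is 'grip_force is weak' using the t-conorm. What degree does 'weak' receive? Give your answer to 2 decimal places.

0.72

R1: light=0.72, minor=0.43; OR[max(a, b)] → w = 0.72
R2: light=0.72, rigid=0.43, none=0.32; AND[min(a, b)] → w = 0.32
R3: minor=0.43 → w = 0.43
R4: minor=0.43, ¬light=1−0.72=0.28; OR[max(a, b)] → w = 0.43
Rules with consequent 'weak': {R1, R3, R4} → strengths 0.72, 0.43, 0.43
Aggregate via t-conorm [max(a, b)]: 0.72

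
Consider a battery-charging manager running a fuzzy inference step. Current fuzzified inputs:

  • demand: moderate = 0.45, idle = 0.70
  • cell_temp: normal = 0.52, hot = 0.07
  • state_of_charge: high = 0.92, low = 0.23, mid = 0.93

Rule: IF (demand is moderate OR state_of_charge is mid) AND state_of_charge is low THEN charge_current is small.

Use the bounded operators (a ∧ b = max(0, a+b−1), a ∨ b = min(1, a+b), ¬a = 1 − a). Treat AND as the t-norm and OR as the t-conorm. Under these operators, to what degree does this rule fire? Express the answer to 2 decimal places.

firing strength: (moderate=0.45 OR mid=0.93) = 1.00; AND[max(0, a+b−1)] with low=0.23 → w = 0.23

0.23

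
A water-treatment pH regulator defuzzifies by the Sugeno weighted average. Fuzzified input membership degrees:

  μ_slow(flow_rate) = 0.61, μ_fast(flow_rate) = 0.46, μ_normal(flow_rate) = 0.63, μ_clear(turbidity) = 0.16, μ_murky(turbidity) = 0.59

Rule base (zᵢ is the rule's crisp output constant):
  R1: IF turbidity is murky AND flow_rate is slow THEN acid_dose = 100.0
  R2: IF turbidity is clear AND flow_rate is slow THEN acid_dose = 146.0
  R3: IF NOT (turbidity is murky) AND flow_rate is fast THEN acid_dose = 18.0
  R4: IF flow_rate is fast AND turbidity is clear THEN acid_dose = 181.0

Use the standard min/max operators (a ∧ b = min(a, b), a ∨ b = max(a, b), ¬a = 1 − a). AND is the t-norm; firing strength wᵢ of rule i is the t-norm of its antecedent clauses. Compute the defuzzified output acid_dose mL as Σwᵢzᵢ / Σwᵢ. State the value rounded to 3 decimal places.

89.924

R1 (z=100.0): murky=0.59, slow=0.61; AND[min(a, b)] → w = 0.59
R2 (z=146.0): clear=0.16, slow=0.61; AND[min(a, b)] → w = 0.16
R3 (z=18.0): ¬murky=1−0.59=0.41, fast=0.46; AND[min(a, b)] → w = 0.41
R4 (z=181.0): fast=0.46, clear=0.16; AND[min(a, b)] → w = 0.16
Weighted average = (0.59·100.0 + 0.16·146.0 + 0.41·18.0 + 0.16·181.0) / (0.59 + 0.16 + 0.41 + 0.16)
  = 118.7000 / 1.3200 = 89.924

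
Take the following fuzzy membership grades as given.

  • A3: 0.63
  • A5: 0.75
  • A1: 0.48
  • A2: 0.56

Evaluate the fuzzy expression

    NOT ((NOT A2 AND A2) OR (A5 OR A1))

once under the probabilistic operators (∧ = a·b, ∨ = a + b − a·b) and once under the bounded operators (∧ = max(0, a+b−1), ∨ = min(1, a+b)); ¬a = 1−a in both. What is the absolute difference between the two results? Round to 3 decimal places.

0.098

Under probabilistic:
  NOT A2 = 1 − 0.5600 = 0.4400
  NOT A2 AND A2 = a·b on (0.4400, 0.5600) = 0.2464
  A5 OR A1 = a + b − a·b on (0.7500, 0.4800) = 0.8700
  (NOT A2 AND A2) OR (A5 OR A1) = a + b − a·b on (0.2464, 0.8700) = 0.9020
  NOT ((NOT A2 AND A2) OR (A5 OR A1)) = 1 − 0.9020 = 0.0980
  → value = 0.0980
Under bounded:
  NOT A2 = 1 − 0.56 = 0.44
  NOT A2 AND A2 = max(0, a+b−1) on (0.44, 0.56) = 0.00
  A5 OR A1 = min(1, a+b) on (0.75, 0.48) = 1.00
  (NOT A2 AND A2) OR (A5 OR A1) = min(1, a+b) on (0.00, 1.00) = 1.00
  NOT ((NOT A2 AND A2) OR (A5 OR A1)) = 1 − 1.00 = 0.00
  → value = 0.0000
|0.0980 − 0.0000| = 0.098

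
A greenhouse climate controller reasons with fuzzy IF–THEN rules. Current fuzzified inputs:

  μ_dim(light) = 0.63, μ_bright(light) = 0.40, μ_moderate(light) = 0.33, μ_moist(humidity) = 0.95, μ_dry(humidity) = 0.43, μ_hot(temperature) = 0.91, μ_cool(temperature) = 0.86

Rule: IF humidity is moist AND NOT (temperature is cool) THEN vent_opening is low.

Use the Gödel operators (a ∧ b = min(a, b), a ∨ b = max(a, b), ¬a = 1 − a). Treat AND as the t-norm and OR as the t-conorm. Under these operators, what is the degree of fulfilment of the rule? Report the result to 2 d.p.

firing strength: moist=0.95, ¬cool=1−0.86=0.14; AND[min(a, b)] → w = 0.14

0.14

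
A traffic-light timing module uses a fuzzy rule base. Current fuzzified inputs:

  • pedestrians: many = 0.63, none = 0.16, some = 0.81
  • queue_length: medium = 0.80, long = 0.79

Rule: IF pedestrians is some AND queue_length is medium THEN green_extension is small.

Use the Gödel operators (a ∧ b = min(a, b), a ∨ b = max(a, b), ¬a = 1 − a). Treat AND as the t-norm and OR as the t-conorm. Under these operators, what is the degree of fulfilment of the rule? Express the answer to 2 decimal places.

0.80

firing strength: some=0.81, medium=0.80; AND[min(a, b)] → w = 0.80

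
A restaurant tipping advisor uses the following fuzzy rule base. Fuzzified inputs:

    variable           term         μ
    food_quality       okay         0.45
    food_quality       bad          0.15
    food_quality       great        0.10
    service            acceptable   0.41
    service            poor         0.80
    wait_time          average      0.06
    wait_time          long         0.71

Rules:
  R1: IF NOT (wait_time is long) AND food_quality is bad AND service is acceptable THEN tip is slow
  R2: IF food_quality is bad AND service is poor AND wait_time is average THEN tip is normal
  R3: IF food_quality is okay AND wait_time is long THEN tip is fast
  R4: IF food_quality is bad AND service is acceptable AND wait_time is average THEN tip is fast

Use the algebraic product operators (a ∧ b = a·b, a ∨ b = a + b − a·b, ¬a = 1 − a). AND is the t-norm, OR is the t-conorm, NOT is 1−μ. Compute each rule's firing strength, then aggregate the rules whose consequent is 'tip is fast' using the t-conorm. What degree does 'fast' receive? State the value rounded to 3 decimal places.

0.322

R1: ¬long=1−0.71=0.29, bad=0.15, acceptable=0.41; AND[a·b] → w = 0.0178
R2: bad=0.15, poor=0.80, average=0.06; AND[a·b] → w = 0.0072
R3: okay=0.45, long=0.71; AND[a·b] → w = 0.3195
R4: bad=0.15, acceptable=0.41, average=0.06; AND[a·b] → w = 0.0037
Rules with consequent 'fast': {R3, R4} → strengths 0.3195, 0.0037
Aggregate via t-conorm [a + b − a·b]: 0.3220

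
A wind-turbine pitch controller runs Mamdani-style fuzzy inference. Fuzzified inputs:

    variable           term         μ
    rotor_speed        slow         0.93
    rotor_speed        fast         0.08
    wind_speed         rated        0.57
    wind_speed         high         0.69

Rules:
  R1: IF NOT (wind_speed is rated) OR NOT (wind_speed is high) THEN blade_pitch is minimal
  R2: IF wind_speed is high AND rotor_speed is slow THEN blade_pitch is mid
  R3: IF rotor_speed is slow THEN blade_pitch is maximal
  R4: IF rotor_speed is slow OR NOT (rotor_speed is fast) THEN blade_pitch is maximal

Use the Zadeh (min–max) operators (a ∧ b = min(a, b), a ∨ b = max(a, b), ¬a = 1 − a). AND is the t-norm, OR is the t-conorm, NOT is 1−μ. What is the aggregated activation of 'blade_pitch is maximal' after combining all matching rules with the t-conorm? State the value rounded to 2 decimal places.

R1: ¬rated=1−0.57=0.43, ¬high=1−0.69=0.31; OR[max(a, b)] → w = 0.43
R2: high=0.69, slow=0.93; AND[min(a, b)] → w = 0.69
R3: slow=0.93 → w = 0.93
R4: slow=0.93, ¬fast=1−0.08=0.92; OR[max(a, b)] → w = 0.93
Rules with consequent 'maximal': {R3, R4} → strengths 0.93, 0.93
Aggregate via t-conorm [max(a, b)]: 0.93

0.93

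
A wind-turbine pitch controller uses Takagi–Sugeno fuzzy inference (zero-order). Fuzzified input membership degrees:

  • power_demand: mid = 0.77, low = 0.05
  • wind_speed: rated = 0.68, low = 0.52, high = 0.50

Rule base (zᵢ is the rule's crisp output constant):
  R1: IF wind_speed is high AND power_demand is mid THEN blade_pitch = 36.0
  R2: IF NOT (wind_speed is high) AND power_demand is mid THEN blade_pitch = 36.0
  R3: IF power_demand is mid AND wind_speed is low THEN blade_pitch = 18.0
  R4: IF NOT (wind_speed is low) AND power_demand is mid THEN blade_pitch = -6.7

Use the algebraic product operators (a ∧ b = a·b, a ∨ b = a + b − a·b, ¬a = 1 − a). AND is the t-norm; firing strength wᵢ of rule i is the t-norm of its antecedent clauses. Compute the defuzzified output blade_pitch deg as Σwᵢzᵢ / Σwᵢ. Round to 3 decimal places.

R1 (z=36.0): high=0.50, mid=0.77; AND[a·b] → w = 0.3850
R2 (z=36.0): ¬high=1−0.50=0.50, mid=0.77; AND[a·b] → w = 0.3850
R3 (z=18.0): mid=0.77, low=0.52; AND[a·b] → w = 0.4004
R4 (z=-6.7): ¬low=1−0.52=0.48, mid=0.77; AND[a·b] → w = 0.3696
Weighted average = (0.3850·36.0 + 0.3850·36.0 + 0.4004·18.0 + 0.3696·-6.7) / (0.3850 + 0.3850 + 0.4004 + 0.3696)
  = 32.4509 / 1.5400 = 21.072

21.072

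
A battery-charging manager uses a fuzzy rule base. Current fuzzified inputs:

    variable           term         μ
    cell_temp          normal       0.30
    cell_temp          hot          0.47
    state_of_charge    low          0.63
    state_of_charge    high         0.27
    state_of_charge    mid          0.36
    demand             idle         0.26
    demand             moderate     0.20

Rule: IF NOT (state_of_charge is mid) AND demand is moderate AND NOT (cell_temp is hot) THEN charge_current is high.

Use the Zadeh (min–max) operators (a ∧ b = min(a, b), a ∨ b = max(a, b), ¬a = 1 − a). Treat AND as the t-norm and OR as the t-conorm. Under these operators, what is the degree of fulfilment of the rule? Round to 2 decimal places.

0.20

firing strength: ¬mid=1−0.36=0.64, moderate=0.20, ¬hot=1−0.47=0.53; AND[min(a, b)] → w = 0.20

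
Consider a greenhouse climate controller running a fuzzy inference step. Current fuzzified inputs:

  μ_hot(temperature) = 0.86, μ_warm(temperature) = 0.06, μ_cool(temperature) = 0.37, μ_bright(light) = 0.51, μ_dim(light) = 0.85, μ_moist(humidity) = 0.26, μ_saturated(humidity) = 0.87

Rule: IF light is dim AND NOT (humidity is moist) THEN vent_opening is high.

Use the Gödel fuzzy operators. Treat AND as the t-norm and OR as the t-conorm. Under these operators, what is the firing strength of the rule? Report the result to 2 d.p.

0.74

firing strength: dim=0.85, ¬moist=1−0.26=0.74; AND[min(a, b)] → w = 0.74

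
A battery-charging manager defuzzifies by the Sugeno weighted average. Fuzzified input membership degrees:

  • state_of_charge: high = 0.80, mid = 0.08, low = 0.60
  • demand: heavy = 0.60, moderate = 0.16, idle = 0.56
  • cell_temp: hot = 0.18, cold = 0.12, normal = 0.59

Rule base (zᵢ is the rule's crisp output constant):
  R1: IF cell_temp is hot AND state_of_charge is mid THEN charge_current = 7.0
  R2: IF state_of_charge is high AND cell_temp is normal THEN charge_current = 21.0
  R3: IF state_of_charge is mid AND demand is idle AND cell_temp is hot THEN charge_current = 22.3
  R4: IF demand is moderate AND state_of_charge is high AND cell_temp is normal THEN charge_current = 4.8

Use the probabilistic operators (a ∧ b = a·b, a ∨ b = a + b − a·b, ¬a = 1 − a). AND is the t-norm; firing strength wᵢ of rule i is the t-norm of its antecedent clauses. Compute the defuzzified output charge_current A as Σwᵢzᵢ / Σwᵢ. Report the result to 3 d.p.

R1 (z=7.0): hot=0.18, mid=0.08; AND[a·b] → w = 0.0144
R2 (z=21.0): high=0.80, normal=0.59; AND[a·b] → w = 0.4720
R3 (z=22.3): mid=0.08, idle=0.56, hot=0.18; AND[a·b] → w = 0.0081
R4 (z=4.8): moderate=0.16, high=0.80, normal=0.59; AND[a·b] → w = 0.0755
Weighted average = (0.0144·7.0 + 0.4720·21.0 + 0.0081·22.3 + 0.0755·4.8) / (0.0144 + 0.4720 + 0.0081 + 0.0755)
  = 10.5551 / 0.5700 = 18.518

18.518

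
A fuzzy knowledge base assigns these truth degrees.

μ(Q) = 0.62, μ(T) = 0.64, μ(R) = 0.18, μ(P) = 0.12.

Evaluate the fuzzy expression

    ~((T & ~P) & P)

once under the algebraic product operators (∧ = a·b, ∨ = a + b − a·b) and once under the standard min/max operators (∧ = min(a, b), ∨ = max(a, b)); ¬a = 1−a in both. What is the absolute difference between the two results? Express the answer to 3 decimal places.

Under algebraic product:
  ~P = 1 − 0.1200 = 0.8800
  T & ~P = a·b on (0.6400, 0.8800) = 0.5632
  (T & ~P) & P = a·b on (0.5632, 0.1200) = 0.0676
  ~((T & ~P) & P) = 1 − 0.0676 = 0.9324
  → value = 0.9324
Under standard min/max:
  ~P = 1 − 0.12 = 0.88
  T & ~P = min(a, b) on (0.64, 0.88) = 0.64
  (T & ~P) & P = min(a, b) on (0.64, 0.12) = 0.12
  ~((T & ~P) & P) = 1 − 0.12 = 0.88
  → value = 0.8800
|0.9324 − 0.8800| = 0.052

0.052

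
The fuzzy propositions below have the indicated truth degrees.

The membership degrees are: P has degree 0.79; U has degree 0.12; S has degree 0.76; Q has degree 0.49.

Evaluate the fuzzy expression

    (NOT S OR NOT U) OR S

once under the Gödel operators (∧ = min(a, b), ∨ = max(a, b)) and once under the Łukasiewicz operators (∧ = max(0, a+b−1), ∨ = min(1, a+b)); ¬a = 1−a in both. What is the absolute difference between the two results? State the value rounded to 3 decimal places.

0.120

Under Gödel:
  NOT S = 1 − 0.76 = 0.24
  NOT U = 1 − 0.12 = 0.88
  NOT S OR NOT U = max(a, b) on (0.24, 0.88) = 0.88
  (NOT S OR NOT U) OR S = max(a, b) on (0.88, 0.76) = 0.88
  → value = 0.8800
Under Łukasiewicz:
  NOT S = 1 − 0.76 = 0.24
  NOT U = 1 − 0.12 = 0.88
  NOT S OR NOT U = min(1, a+b) on (0.24, 0.88) = 1.00
  (NOT S OR NOT U) OR S = min(1, a+b) on (1.00, 0.76) = 1.00
  → value = 1.0000
|0.8800 − 1.0000| = 0.120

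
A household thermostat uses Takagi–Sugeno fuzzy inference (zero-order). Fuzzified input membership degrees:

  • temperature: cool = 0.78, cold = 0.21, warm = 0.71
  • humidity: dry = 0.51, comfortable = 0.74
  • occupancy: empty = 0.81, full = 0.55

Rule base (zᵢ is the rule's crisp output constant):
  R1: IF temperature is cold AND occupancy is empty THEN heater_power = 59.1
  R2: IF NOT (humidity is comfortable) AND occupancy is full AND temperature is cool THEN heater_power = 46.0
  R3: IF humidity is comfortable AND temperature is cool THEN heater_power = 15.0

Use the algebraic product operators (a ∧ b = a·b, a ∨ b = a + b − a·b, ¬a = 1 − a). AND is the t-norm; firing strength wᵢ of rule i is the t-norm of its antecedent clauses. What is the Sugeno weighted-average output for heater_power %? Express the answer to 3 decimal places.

27.760

R1 (z=59.1): cold=0.21, empty=0.81; AND[a·b] → w = 0.1701
R2 (z=46.0): ¬comfortable=1−0.74=0.26, full=0.55, cool=0.78; AND[a·b] → w = 0.1115
R3 (z=15.0): comfortable=0.74, cool=0.78; AND[a·b] → w = 0.5772
Weighted average = (0.1701·59.1 + 0.1115·46.0 + 0.5772·15.0) / (0.1701 + 0.1115 + 0.5772)
  = 23.8418 / 0.8588 = 27.760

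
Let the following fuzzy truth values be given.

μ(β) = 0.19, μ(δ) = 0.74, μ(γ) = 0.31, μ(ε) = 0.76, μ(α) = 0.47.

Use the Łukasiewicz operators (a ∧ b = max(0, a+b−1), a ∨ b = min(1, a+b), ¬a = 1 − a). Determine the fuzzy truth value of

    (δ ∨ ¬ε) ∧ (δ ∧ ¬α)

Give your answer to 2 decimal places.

0.25

¬ε = 1 − 0.76 = 0.24
δ ∨ ¬ε = min(1, a+b) on (0.74, 0.24) = 0.98
¬α = 1 − 0.47 = 0.53
δ ∧ ¬α = max(0, a+b−1) on (0.74, 0.53) = 0.27
(δ ∨ ¬ε) ∧ (δ ∧ ¬α) = max(0, a+b−1) on (0.98, 0.27) = 0.25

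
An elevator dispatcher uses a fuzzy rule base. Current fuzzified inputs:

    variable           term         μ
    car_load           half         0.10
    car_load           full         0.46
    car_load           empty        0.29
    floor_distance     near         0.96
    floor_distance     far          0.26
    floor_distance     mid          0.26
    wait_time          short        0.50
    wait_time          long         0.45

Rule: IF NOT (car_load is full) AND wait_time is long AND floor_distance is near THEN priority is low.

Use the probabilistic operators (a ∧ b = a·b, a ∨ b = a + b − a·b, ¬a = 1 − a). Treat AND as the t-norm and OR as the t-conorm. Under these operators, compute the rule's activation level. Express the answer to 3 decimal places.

0.233

firing strength: ¬full=1−0.46=0.54, long=0.45, near=0.96; AND[a·b] → w = 0.2333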